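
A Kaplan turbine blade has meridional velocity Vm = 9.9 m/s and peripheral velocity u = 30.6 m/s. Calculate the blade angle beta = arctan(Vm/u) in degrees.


beta = arctan(9.9 / 30.6) = 17.9279 degrees


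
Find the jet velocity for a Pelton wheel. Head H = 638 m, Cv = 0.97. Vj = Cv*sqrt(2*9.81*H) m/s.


Vj = 0.97 * sqrt(2*9.81*638) = 108.5254 m/s


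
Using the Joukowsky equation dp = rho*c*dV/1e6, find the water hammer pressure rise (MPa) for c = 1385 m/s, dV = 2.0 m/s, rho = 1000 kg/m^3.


dp = 1000 * 1385 * 2.0 / 1e6 = 2.7700 MPa


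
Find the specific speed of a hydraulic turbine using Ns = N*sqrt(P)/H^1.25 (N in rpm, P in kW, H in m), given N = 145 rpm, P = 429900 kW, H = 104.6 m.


Ns = 145 * 429900^0.5 / 104.6^1.25 = 284.2085


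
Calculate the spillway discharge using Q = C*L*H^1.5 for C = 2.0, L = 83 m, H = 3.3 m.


Q = 2.0 * 83 * 3.3^1.5 = 995.1281 m^3/s


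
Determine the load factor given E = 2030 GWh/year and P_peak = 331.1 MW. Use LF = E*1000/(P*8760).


LF = 2030 * 1000 / (331.1 * 8760) = 0.6999


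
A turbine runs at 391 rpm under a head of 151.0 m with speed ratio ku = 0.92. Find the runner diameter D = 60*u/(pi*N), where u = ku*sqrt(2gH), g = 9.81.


u = 0.92 * sqrt(2*9.81*151.0) = 50.0756 m/s
D = 60 * 50.0756 / (pi * 391) = 2.4460 m


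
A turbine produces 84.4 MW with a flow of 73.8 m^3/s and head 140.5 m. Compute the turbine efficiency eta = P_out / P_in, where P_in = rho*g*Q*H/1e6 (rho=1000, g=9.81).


P_in = 1000 * 9.81 * 73.8 * 140.5 / 1e6 = 101.7189 MW
eta = 84.4 / 101.7189 = 0.8297


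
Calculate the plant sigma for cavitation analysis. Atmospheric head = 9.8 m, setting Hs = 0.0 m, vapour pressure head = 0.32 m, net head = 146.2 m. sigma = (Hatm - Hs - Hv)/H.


sigma = (9.8 - 0.0 - 0.32) / 146.2 = 0.0648


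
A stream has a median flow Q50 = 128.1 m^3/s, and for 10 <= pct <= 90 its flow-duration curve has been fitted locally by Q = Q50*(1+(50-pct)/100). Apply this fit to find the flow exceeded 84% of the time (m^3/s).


Q = 128.1 * (1 + (50 - 84)/100) = 84.5460 m^3/s


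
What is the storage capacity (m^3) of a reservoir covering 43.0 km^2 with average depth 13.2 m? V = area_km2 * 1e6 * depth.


V = 43.0 * 1e6 * 13.2 = 5.6760e+08 m^3


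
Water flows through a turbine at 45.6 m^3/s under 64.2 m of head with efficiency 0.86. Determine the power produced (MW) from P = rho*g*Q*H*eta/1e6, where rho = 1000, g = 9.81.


P = 1000 * 9.81 * 45.6 * 64.2 * 0.86 / 1e6 = 24.6983 MW


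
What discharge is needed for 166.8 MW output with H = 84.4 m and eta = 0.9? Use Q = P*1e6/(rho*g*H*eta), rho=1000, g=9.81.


Q = 166.8 * 1e6 / (1000 * 9.81 * 84.4 * 0.9) = 223.8423 m^3/s


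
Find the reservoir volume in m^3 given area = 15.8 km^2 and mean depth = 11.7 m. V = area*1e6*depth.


V = 15.8 * 1e6 * 11.7 = 1.8486e+08 m^3


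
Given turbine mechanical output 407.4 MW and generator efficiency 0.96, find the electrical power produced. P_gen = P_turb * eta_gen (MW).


P_gen = 407.4 * 0.96 = 391.1040 MW


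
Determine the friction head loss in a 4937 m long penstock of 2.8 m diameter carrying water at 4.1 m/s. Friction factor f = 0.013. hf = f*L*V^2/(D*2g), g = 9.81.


hf = 0.013 * 4937 * 4.1^2 / (2.8 * 2 * 9.81) = 19.6389 m


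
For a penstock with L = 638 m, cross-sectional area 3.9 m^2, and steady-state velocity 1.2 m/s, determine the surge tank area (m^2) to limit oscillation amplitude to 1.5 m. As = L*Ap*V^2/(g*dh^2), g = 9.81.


As = 638 * 3.9 * 1.2^2 / (9.81 * 1.5^2) = 162.3291 m^2


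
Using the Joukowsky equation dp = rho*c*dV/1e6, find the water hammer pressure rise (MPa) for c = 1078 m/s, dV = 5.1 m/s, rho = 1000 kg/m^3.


dp = 1000 * 1078 * 5.1 / 1e6 = 5.4978 MPa


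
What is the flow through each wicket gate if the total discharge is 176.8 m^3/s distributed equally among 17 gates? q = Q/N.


q = 176.8 / 17 = 10.4000 m^3/s


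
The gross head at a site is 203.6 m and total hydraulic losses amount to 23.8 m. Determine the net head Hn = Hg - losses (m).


Hn = 203.6 - 23.8 = 179.8000 m


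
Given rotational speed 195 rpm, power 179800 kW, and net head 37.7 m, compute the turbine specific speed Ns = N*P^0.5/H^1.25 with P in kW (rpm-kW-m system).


Ns = 195 * 179800^0.5 / 37.7^1.25 = 885.1212


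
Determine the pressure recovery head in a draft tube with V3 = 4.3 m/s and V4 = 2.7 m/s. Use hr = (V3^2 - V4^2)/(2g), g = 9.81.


hr = (4.3^2 - 2.7^2) / (2*9.81) = 0.5708 m


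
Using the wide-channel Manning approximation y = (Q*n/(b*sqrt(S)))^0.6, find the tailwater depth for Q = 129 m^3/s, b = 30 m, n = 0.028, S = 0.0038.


y = (129 * 0.028 / (30 * 0.0038^0.5))^0.6 = 1.4943 m


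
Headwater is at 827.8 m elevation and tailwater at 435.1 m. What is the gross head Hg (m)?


Hg = 827.8 - 435.1 = 392.7000 m


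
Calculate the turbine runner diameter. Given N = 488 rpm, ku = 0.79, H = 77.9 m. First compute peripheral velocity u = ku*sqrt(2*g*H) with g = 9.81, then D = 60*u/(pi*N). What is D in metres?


u = 0.79 * sqrt(2*9.81*77.9) = 30.8848 m/s
D = 60 * 30.8848 / (pi * 488) = 1.2087 m


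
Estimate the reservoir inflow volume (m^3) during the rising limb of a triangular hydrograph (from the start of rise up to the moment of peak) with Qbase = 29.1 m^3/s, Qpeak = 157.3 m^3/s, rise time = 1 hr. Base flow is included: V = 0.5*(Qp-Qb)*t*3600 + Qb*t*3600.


V = 0.5*(157.3 - 29.1)*1*3600 + 29.1*1*3600 = 335520.0000 m^3


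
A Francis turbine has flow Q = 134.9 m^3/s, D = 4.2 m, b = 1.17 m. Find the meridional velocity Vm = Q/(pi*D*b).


Vm = 134.9 / (pi * 4.2 * 1.17) = 8.7383 m/s


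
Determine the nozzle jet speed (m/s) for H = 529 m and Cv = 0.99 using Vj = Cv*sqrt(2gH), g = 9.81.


Vj = 0.99 * sqrt(2*9.81*529) = 100.8585 m/s


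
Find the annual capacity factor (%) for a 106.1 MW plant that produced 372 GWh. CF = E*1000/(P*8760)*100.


CF = 372 * 1000 / (106.1 * 8760) * 100 = 40.0243 %


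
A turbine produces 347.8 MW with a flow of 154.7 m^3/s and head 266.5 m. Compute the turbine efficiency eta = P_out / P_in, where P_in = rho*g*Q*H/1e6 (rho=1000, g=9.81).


P_in = 1000 * 9.81 * 154.7 * 266.5 / 1e6 = 404.4423 MW
eta = 347.8 / 404.4423 = 0.8599


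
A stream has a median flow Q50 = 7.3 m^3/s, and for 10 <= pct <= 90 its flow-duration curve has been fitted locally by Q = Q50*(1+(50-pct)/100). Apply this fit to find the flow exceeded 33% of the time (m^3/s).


Q = 7.3 * (1 + (50 - 33)/100) = 8.5410 m^3/s


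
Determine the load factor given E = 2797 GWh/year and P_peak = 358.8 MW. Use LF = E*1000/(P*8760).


LF = 2797 * 1000 / (358.8 * 8760) = 0.8899


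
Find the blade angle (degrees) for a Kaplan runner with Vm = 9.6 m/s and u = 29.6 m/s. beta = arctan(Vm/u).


beta = arctan(9.6 / 29.6) = 17.9691 degrees


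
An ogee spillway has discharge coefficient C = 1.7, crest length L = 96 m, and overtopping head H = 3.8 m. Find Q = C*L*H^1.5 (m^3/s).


Q = 1.7 * 96 * 3.8^1.5 = 1208.9144 m^3/s


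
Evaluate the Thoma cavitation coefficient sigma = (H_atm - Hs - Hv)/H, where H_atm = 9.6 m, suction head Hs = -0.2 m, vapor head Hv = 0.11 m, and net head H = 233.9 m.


sigma = (9.6 - (-0.2) - 0.11) / 233.9 = 0.0414


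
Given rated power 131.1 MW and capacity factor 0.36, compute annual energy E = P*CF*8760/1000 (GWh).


E = 131.1 * 0.36 * 8760 / 1000 = 413.4370 GWh


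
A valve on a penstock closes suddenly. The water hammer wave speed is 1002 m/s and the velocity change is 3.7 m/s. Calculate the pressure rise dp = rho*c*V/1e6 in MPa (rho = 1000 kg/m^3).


dp = 1000 * 1002 * 3.7 / 1e6 = 3.7074 MPa


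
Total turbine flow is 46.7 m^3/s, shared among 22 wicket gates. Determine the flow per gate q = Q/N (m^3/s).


q = 46.7 / 22 = 2.1227 m^3/s


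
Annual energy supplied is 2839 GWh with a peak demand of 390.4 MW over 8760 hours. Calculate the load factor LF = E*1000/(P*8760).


LF = 2839 * 1000 / (390.4 * 8760) = 0.8301


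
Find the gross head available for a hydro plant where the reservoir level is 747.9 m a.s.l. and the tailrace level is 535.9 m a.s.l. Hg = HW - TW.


Hg = 747.9 - 535.9 = 212.0000 m


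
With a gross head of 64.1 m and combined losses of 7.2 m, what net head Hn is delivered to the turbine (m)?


Hn = 64.1 - 7.2 = 56.9000 m


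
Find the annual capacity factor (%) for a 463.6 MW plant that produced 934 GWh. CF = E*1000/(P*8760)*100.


CF = 934 * 1000 / (463.6 * 8760) * 100 = 22.9985 %


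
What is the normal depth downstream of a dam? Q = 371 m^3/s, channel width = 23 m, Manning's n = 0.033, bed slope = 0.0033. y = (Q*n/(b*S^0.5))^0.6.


y = (371 * 0.033 / (23 * 0.0033^0.5))^0.6 = 3.8031 m


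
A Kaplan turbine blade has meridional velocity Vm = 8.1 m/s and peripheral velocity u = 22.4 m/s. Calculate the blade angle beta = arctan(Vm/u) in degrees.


beta = arctan(8.1 / 22.4) = 19.8804 degrees


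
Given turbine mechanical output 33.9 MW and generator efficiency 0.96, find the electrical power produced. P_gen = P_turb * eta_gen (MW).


P_gen = 33.9 * 0.96 = 32.5440 MW


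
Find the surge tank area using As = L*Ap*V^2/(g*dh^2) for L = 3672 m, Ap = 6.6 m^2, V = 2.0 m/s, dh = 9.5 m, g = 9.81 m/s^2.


As = 3672 * 6.6 * 2.0^2 / (9.81 * 9.5^2) = 109.4940 m^2


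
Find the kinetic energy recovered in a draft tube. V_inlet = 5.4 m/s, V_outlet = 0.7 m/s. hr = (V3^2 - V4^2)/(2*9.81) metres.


hr = (5.4^2 - 0.7^2) / (2*9.81) = 1.4613 m


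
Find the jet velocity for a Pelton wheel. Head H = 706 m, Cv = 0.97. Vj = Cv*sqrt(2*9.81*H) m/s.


Vj = 0.97 * sqrt(2*9.81*706) = 114.1625 m/s


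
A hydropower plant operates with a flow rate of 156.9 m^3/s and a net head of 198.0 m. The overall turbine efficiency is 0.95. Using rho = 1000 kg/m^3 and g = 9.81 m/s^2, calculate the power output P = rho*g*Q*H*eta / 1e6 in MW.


P = 1000 * 9.81 * 156.9 * 198.0 * 0.95 / 1e6 = 289.5215 MW


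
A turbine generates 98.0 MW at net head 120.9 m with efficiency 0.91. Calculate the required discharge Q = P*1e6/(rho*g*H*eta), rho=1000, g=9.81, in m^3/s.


Q = 98.0 * 1e6 / (1000 * 9.81 * 120.9 * 0.91) = 90.8007 m^3/s


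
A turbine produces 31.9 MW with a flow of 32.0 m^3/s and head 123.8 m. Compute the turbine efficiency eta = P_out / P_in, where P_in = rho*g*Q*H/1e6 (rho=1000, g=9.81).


P_in = 1000 * 9.81 * 32.0 * 123.8 / 1e6 = 38.8633 MW
eta = 31.9 / 38.8633 = 0.8208


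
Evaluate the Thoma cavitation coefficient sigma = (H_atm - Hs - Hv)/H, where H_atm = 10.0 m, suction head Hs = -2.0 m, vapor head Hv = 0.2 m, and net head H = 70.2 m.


sigma = (10.0 - (-2.0) - 0.2) / 70.2 = 0.1681


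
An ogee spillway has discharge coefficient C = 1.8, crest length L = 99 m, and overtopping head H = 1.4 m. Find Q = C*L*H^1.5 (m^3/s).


Q = 1.8 * 99 * 1.4^1.5 = 295.1887 m^3/s


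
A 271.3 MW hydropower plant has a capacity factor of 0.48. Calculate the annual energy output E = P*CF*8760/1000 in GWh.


E = 271.3 * 0.48 * 8760 / 1000 = 1140.7622 GWh


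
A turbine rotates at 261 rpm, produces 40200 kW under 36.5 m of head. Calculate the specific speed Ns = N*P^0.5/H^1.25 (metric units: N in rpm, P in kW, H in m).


Ns = 261 * 40200^0.5 / 36.5^1.25 = 583.2939


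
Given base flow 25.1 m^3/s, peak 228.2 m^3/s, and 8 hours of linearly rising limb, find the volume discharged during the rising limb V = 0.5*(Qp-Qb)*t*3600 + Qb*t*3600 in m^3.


V = 0.5*(228.2 - 25.1)*8*3600 + 25.1*8*3600 = 3.6475e+06 m^3


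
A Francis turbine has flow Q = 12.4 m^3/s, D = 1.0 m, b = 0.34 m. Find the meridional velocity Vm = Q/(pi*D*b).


Vm = 12.4 / (pi * 1.0 * 0.34) = 11.6089 m/s


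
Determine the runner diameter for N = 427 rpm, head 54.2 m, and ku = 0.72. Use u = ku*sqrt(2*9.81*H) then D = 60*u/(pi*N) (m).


u = 0.72 * sqrt(2*9.81*54.2) = 23.4791 m/s
D = 60 * 23.4791 / (pi * 427) = 1.0502 m


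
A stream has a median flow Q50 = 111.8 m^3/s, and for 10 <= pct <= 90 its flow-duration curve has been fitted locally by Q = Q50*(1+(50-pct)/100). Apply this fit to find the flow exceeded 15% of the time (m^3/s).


Q = 111.8 * (1 + (50 - 15)/100) = 150.9300 m^3/s


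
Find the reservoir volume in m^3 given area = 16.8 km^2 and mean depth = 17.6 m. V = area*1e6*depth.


V = 16.8 * 1e6 * 17.6 = 2.9568e+08 m^3


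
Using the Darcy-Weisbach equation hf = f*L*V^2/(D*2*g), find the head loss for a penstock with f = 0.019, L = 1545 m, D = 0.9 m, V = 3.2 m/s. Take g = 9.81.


hf = 0.019 * 1545 * 3.2^2 / (0.9 * 2 * 9.81) = 17.0232 m


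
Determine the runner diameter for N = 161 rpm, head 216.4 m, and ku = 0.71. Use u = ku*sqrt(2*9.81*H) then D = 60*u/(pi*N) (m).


u = 0.71 * sqrt(2*9.81*216.4) = 46.2633 m/s
D = 60 * 46.2633 / (pi * 161) = 5.4880 m


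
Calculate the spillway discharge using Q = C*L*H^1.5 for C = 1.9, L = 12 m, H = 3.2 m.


Q = 1.9 * 12 * 3.2^1.5 = 130.5148 m^3/s


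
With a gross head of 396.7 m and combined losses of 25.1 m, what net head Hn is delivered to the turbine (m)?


Hn = 396.7 - 25.1 = 371.6000 m


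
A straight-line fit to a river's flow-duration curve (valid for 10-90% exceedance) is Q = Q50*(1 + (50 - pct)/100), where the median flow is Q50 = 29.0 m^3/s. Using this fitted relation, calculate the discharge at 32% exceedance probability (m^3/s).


Q = 29.0 * (1 + (50 - 32)/100) = 34.2200 m^3/s


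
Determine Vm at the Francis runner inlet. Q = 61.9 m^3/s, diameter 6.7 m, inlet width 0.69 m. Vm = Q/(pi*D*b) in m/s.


Vm = 61.9 / (pi * 6.7 * 0.69) = 4.2620 m/s


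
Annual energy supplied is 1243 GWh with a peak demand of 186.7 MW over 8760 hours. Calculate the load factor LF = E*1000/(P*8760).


LF = 1243 * 1000 / (186.7 * 8760) = 0.7600


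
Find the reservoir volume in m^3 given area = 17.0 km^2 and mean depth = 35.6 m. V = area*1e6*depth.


V = 17.0 * 1e6 * 35.6 = 6.0520e+08 m^3


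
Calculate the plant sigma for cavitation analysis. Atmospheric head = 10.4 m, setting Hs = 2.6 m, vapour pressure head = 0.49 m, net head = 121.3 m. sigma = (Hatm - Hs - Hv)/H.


sigma = (10.4 - 2.6 - 0.49) / 121.3 = 0.0603


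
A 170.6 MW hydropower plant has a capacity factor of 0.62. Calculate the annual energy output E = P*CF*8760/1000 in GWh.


E = 170.6 * 0.62 * 8760 / 1000 = 926.5627 GWh


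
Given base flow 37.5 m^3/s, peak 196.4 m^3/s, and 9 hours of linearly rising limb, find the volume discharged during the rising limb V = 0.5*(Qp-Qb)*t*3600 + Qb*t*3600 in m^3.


V = 0.5*(196.4 - 37.5)*9*3600 + 37.5*9*3600 = 3.7892e+06 m^3


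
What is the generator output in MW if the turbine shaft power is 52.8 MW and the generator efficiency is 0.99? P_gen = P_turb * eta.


P_gen = 52.8 * 0.99 = 52.2720 MW


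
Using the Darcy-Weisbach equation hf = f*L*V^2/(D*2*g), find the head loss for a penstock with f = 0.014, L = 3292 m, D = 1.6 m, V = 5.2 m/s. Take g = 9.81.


hf = 0.014 * 3292 * 5.2^2 / (1.6 * 2 * 9.81) = 39.6986 m


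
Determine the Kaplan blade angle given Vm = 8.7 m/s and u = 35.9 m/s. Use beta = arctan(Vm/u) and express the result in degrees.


beta = arctan(8.7 / 35.9) = 13.6224 degrees


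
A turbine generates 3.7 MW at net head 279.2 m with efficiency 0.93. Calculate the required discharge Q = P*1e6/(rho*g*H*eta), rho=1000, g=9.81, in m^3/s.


Q = 3.7 * 1e6 / (1000 * 9.81 * 279.2 * 0.93) = 1.4526 m^3/s


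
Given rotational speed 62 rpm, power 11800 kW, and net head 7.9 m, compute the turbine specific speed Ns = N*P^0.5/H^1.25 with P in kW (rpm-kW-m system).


Ns = 62 * 11800^0.5 / 7.9^1.25 = 508.5092


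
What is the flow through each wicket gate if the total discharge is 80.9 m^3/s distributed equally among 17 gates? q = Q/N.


q = 80.9 / 17 = 4.7588 m^3/s


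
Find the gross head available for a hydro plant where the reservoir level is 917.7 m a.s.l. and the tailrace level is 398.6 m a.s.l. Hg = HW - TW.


Hg = 917.7 - 398.6 = 519.1000 m


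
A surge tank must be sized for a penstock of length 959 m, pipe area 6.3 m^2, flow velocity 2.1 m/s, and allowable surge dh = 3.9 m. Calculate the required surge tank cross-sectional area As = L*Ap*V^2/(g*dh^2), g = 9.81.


As = 959 * 6.3 * 2.1^2 / (9.81 * 3.9^2) = 178.5663 m^2


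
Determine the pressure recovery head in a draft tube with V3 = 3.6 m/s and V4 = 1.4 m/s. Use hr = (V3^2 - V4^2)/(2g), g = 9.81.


hr = (3.6^2 - 1.4^2) / (2*9.81) = 0.5607 m


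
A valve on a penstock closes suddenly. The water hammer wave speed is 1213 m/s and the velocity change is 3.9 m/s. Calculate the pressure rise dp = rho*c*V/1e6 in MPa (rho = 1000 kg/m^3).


dp = 1000 * 1213 * 3.9 / 1e6 = 4.7307 MPa


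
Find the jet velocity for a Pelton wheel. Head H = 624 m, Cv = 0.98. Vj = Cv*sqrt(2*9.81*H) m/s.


Vj = 0.98 * sqrt(2*9.81*624) = 108.4346 m/s


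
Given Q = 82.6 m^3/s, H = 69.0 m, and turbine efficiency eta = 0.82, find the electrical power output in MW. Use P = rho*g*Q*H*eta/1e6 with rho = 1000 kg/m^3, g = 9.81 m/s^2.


P = 1000 * 9.81 * 82.6 * 69.0 * 0.82 / 1e6 = 45.8471 MW


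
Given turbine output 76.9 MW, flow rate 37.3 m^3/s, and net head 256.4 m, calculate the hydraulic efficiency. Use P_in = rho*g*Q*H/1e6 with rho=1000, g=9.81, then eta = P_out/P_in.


P_in = 1000 * 9.81 * 37.3 * 256.4 / 1e6 = 93.8201 MW
eta = 76.9 / 93.8201 = 0.8197


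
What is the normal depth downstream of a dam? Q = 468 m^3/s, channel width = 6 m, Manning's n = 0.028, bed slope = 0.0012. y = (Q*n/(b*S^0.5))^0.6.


y = (468 * 0.028 / (6 * 0.0012^0.5))^0.6 = 12.0170 m


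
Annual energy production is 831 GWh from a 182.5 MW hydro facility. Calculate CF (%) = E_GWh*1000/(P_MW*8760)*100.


CF = 831 * 1000 / (182.5 * 8760) * 100 = 51.9797 %


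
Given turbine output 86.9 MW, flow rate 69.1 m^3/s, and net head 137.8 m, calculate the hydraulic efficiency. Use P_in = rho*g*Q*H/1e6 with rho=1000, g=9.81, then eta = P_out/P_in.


P_in = 1000 * 9.81 * 69.1 * 137.8 / 1e6 = 93.4106 MW
eta = 86.9 / 93.4106 = 0.9303


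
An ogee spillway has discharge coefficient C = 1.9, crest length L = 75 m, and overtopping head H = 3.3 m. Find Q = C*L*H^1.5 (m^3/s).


Q = 1.9 * 75 * 3.3^1.5 = 854.2515 m^3/s


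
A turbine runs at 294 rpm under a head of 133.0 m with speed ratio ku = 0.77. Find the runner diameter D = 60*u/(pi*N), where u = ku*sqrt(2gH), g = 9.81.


u = 0.77 * sqrt(2*9.81*133.0) = 39.3338 m/s
D = 60 * 39.3338 / (pi * 294) = 2.5552 m


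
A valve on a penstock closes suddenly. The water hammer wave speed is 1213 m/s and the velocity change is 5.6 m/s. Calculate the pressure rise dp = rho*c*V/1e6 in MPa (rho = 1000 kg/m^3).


dp = 1000 * 1213 * 5.6 / 1e6 = 6.7928 MPa


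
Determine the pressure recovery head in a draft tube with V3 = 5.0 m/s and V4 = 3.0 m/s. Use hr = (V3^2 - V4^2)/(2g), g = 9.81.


hr = (5.0^2 - 3.0^2) / (2*9.81) = 0.8155 m


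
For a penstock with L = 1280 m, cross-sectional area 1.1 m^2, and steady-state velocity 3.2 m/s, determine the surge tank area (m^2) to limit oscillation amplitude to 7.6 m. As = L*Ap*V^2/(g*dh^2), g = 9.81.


As = 1280 * 1.1 * 3.2^2 / (9.81 * 7.6^2) = 25.4452 m^2


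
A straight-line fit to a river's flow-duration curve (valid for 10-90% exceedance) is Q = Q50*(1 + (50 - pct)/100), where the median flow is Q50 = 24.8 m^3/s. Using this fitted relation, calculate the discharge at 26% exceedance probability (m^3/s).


Q = 24.8 * (1 + (50 - 26)/100) = 30.7520 m^3/s


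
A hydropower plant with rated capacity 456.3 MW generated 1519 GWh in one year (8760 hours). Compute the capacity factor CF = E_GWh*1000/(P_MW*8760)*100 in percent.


CF = 1519 * 1000 / (456.3 * 8760) * 100 = 38.0017 %


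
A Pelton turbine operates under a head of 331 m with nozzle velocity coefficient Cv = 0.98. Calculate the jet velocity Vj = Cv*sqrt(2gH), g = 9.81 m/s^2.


Vj = 0.98 * sqrt(2*9.81*331) = 78.9750 m/s


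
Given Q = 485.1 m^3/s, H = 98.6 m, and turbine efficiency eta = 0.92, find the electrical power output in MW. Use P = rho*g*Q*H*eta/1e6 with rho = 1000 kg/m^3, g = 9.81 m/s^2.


P = 1000 * 9.81 * 485.1 * 98.6 * 0.92 / 1e6 = 431.6831 MW


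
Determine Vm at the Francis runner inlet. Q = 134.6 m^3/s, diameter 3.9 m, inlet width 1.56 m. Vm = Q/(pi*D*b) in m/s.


Vm = 134.6 / (pi * 3.9 * 1.56) = 7.0422 m/s


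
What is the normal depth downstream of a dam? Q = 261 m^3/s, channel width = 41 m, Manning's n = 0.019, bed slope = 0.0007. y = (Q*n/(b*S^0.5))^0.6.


y = (261 * 0.019 / (41 * 0.0007^0.5))^0.6 = 2.4891 m


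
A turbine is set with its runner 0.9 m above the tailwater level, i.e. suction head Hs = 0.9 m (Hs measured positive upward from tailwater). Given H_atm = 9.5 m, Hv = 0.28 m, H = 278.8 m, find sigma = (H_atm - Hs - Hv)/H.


sigma = (9.5 - 0.9 - 0.28) / 278.8 = 0.0298


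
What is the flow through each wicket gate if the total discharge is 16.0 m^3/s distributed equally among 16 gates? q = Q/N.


q = 16.0 / 16 = 1.0000 m^3/s


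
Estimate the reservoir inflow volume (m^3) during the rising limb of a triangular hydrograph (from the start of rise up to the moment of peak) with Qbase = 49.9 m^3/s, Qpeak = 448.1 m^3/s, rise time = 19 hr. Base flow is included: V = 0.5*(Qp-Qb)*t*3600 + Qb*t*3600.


V = 0.5*(448.1 - 49.9)*19*3600 + 49.9*19*3600 = 1.7032e+07 m^3


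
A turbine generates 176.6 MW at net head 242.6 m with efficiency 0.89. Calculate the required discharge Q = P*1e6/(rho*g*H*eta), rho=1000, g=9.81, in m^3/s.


Q = 176.6 * 1e6 / (1000 * 9.81 * 242.6 * 0.89) = 83.3760 m^3/s


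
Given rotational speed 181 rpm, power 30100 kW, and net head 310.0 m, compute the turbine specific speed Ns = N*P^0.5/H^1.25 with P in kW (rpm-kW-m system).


Ns = 181 * 30100^0.5 / 310.0^1.25 = 24.1412


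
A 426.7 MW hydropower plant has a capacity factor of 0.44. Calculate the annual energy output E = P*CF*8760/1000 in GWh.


E = 426.7 * 0.44 * 8760 / 1000 = 1644.6725 GWh


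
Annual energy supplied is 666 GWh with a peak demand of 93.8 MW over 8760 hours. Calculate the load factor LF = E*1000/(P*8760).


LF = 666 * 1000 / (93.8 * 8760) = 0.8105


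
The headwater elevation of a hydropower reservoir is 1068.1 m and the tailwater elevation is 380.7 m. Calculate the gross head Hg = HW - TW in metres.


Hg = 1068.1 - 380.7 = 687.4000 m


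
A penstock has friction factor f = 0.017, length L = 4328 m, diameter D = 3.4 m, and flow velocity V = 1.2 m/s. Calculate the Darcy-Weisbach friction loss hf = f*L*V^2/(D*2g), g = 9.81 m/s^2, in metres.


hf = 0.017 * 4328 * 1.2^2 / (3.4 * 2 * 9.81) = 1.5883 m


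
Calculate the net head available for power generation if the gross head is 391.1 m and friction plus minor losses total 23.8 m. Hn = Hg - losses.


Hn = 391.1 - 23.8 = 367.3000 m


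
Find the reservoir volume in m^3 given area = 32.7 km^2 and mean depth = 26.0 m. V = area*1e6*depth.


V = 32.7 * 1e6 * 26.0 = 8.5020e+08 m^3


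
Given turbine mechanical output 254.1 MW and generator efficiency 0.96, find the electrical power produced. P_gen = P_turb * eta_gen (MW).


P_gen = 254.1 * 0.96 = 243.9360 MW


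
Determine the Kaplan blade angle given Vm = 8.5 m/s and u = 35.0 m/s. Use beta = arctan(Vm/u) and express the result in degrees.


beta = arctan(8.5 / 35.0) = 13.6504 degrees


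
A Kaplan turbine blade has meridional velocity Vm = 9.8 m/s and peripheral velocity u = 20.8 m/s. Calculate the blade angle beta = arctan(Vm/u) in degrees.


beta = arctan(9.8 / 20.8) = 25.2276 degrees


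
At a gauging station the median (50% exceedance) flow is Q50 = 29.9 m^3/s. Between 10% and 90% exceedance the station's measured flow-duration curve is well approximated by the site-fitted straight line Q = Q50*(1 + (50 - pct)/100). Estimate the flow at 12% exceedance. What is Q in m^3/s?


Q = 29.9 * (1 + (50 - 12)/100) = 41.2620 m^3/s


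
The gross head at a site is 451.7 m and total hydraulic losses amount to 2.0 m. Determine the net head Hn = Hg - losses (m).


Hn = 451.7 - 2.0 = 449.7000 m


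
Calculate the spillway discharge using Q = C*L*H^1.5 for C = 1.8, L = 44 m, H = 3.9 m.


Q = 1.8 * 44 * 3.9^1.5 = 609.9891 m^3/s


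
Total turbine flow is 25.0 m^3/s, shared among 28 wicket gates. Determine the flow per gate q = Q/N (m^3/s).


q = 25.0 / 28 = 0.8929 m^3/s


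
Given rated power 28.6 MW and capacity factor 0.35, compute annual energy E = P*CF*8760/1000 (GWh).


E = 28.6 * 0.35 * 8760 / 1000 = 87.6876 GWh


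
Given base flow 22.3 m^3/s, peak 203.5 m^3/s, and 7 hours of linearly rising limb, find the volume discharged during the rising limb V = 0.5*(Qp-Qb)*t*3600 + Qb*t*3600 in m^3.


V = 0.5*(203.5 - 22.3)*7*3600 + 22.3*7*3600 = 2.8451e+06 m^3


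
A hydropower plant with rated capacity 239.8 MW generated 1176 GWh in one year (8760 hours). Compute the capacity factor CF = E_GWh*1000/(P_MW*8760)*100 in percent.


CF = 1176 * 1000 / (239.8 * 8760) * 100 = 55.9827 %


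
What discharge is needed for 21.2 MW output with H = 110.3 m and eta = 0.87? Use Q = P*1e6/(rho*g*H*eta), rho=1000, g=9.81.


Q = 21.2 * 1e6 / (1000 * 9.81 * 110.3 * 0.87) = 22.5202 m^3/s


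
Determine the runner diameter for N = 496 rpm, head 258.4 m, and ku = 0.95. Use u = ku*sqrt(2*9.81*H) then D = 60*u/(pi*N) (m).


u = 0.95 * sqrt(2*9.81*258.4) = 67.6425 m/s
D = 60 * 67.6425 / (pi * 496) = 2.6046 m


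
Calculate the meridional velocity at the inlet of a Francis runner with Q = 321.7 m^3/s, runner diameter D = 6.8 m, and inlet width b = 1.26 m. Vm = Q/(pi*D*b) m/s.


Vm = 321.7 / (pi * 6.8 * 1.26) = 11.9515 m/s


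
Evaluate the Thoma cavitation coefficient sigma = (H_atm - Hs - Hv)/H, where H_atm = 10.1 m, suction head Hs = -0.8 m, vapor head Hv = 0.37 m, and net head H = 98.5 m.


sigma = (10.1 - (-0.8) - 0.37) / 98.5 = 0.1069


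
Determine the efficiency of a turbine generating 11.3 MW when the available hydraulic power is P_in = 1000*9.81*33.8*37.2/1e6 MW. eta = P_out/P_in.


P_in = 1000 * 9.81 * 33.8 * 37.2 / 1e6 = 12.3347 MW
eta = 11.3 / 12.3347 = 0.9161


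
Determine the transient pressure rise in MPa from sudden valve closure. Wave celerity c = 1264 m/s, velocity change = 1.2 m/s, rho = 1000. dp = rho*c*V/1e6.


dp = 1000 * 1264 * 1.2 / 1e6 = 1.5168 MPa


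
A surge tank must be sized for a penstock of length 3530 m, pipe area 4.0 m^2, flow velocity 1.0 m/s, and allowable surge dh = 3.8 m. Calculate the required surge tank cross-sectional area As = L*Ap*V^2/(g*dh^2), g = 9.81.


As = 3530 * 4.0 * 1.0^2 / (9.81 * 3.8^2) = 99.6778 m^2


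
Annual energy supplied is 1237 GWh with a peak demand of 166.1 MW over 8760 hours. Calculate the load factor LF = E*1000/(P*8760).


LF = 1237 * 1000 / (166.1 * 8760) = 0.8502


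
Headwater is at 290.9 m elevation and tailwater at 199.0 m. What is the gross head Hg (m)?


Hg = 290.9 - 199.0 = 91.9000 m


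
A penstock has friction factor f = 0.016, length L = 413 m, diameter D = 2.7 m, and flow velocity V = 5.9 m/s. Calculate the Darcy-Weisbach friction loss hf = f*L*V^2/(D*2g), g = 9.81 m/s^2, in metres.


hf = 0.016 * 413 * 5.9^2 / (2.7 * 2 * 9.81) = 4.3422 m


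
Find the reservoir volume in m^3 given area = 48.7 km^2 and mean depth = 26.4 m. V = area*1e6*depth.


V = 48.7 * 1e6 * 26.4 = 1.2857e+09 m^3


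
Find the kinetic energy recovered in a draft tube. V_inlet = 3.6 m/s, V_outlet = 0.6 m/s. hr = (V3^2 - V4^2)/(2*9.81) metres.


hr = (3.6^2 - 0.6^2) / (2*9.81) = 0.6422 m


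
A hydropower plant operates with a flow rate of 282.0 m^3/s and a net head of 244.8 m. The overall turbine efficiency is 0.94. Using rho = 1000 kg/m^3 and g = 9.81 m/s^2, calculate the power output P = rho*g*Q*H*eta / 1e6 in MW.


P = 1000 * 9.81 * 282.0 * 244.8 * 0.94 / 1e6 = 636.5864 MW


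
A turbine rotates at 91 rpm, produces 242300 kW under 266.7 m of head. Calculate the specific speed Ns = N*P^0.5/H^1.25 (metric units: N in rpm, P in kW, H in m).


Ns = 91 * 242300^0.5 / 266.7^1.25 = 41.5613


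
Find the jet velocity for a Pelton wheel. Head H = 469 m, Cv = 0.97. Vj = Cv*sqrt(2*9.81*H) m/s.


Vj = 0.97 * sqrt(2*9.81*469) = 93.0481 m/s


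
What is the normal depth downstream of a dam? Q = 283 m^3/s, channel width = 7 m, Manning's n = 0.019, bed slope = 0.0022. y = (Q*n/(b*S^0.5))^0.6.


y = (283 * 0.019 / (7 * 0.0022^0.5))^0.6 = 5.3523 m


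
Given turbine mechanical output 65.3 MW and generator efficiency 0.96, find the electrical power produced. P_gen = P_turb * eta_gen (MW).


P_gen = 65.3 * 0.96 = 62.6880 MW


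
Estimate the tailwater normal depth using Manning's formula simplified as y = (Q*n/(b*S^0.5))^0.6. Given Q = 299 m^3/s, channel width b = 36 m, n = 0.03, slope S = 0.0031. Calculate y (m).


y = (299 * 0.03 / (36 * 0.0031^0.5))^0.6 = 2.4575 m


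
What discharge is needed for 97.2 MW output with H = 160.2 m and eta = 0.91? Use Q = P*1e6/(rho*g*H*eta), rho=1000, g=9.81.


Q = 97.2 * 1e6 / (1000 * 9.81 * 160.2 * 0.91) = 67.9663 m^3/s


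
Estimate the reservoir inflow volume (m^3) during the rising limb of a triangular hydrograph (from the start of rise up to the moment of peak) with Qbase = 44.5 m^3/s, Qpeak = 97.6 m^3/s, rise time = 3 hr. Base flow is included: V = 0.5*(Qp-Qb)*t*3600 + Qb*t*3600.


V = 0.5*(97.6 - 44.5)*3*3600 + 44.5*3*3600 = 767340.0000 m^3


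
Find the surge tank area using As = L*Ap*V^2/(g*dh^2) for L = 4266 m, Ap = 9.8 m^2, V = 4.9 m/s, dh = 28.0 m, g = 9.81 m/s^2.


As = 4266 * 9.8 * 4.9^2 / (9.81 * 28.0^2) = 130.5131 m^2


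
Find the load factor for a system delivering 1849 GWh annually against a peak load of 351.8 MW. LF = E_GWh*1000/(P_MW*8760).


LF = 1849 * 1000 / (351.8 * 8760) = 0.6000


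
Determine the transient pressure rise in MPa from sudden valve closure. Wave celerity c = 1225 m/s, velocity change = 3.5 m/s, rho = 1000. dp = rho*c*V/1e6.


dp = 1000 * 1225 * 3.5 / 1e6 = 4.2875 MPa


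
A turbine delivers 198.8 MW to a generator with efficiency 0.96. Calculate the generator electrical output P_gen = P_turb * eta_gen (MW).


P_gen = 198.8 * 0.96 = 190.8480 MW


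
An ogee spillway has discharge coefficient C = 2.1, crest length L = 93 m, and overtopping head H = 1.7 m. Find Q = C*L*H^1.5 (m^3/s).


Q = 2.1 * 93 * 1.7^1.5 = 432.8881 m^3/s


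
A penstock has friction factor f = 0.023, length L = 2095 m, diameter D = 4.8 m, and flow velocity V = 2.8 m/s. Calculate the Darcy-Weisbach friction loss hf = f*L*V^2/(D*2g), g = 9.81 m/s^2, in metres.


hf = 0.023 * 2095 * 2.8^2 / (4.8 * 2 * 9.81) = 4.0113 m


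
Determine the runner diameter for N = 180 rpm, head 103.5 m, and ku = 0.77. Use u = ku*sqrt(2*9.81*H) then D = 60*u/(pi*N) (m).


u = 0.77 * sqrt(2*9.81*103.5) = 34.6985 m/s
D = 60 * 34.6985 / (pi * 180) = 3.6816 m


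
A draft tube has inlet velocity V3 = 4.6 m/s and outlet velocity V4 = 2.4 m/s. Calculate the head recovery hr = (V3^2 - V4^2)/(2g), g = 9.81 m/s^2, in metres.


hr = (4.6^2 - 2.4^2) / (2*9.81) = 0.7849 m


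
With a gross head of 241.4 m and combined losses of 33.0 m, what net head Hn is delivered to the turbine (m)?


Hn = 241.4 - 33.0 = 208.4000 m


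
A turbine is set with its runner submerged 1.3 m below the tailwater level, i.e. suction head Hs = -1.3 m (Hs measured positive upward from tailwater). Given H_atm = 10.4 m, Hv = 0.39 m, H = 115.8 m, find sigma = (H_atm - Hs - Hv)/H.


sigma = (10.4 - (-1.3) - 0.39) / 115.8 = 0.0977


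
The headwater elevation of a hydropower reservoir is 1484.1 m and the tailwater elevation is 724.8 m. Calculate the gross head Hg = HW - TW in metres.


Hg = 1484.1 - 724.8 = 759.3000 m


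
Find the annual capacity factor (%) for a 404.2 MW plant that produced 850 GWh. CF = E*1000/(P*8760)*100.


CF = 850 * 1000 / (404.2 * 8760) * 100 = 24.0059 %


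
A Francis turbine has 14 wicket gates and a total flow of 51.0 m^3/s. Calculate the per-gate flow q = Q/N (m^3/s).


q = 51.0 / 14 = 3.6429 m^3/s


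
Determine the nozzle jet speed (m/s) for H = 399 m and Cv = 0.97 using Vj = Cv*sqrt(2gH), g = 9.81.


Vj = 0.97 * sqrt(2*9.81*399) = 85.8238 m/s


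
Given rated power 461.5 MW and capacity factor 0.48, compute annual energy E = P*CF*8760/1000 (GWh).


E = 461.5 * 0.48 * 8760 / 1000 = 1940.5152 GWh


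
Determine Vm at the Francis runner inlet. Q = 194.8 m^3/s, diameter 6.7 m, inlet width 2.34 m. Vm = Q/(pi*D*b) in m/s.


Vm = 194.8 / (pi * 6.7 * 2.34) = 3.9550 m/s


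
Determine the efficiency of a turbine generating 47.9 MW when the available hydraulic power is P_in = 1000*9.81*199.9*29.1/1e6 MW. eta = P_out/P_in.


P_in = 1000 * 9.81 * 199.9 * 29.1 / 1e6 = 57.0657 MW
eta = 47.9 / 57.0657 = 0.8394


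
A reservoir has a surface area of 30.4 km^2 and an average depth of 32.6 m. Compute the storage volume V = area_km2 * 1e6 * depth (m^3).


V = 30.4 * 1e6 * 32.6 = 9.9104e+08 m^3


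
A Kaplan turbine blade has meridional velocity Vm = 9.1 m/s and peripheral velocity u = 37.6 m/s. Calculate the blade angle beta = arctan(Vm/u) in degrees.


beta = arctan(9.1 / 37.6) = 13.6052 degrees


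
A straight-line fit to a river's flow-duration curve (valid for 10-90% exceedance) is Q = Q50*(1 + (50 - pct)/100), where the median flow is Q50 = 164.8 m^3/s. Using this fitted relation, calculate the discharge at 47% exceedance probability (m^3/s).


Q = 164.8 * (1 + (50 - 47)/100) = 169.7440 m^3/s


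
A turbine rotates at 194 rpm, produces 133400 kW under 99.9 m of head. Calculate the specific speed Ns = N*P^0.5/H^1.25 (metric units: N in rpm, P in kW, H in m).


Ns = 194 * 133400^0.5 / 99.9^1.25 = 224.3483


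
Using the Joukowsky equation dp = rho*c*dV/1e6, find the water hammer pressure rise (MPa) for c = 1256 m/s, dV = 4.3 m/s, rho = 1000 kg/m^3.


dp = 1000 * 1256 * 4.3 / 1e6 = 5.4008 MPa


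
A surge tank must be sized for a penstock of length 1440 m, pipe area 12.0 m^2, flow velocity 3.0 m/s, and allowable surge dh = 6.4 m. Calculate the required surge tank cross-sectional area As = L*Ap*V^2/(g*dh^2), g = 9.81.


As = 1440 * 12.0 * 3.0^2 / (9.81 * 6.4^2) = 387.0413 m^2


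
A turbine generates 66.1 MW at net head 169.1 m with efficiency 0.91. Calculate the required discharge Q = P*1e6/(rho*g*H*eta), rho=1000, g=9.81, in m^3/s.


Q = 66.1 * 1e6 / (1000 * 9.81 * 169.1 * 0.91) = 43.7872 m^3/s


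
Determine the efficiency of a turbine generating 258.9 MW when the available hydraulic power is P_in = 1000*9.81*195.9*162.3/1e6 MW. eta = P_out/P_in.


P_in = 1000 * 9.81 * 195.9 * 162.3 / 1e6 = 311.9047 MW
eta = 258.9 / 311.9047 = 0.8301


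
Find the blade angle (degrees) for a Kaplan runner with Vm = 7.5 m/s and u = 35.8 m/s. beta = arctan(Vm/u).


beta = arctan(7.5 / 35.8) = 11.8322 degrees


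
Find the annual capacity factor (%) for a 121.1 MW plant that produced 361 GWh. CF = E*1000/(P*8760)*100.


CF = 361 * 1000 / (121.1 * 8760) * 100 = 34.0298 %


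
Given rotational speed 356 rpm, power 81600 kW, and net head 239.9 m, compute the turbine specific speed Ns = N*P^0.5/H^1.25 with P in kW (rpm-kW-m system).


Ns = 356 * 81600^0.5 / 239.9^1.25 = 107.7103


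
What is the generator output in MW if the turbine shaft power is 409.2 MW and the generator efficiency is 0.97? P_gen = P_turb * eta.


P_gen = 409.2 * 0.97 = 396.9240 MW


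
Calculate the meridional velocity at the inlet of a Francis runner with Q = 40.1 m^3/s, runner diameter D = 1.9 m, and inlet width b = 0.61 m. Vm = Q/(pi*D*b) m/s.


Vm = 40.1 / (pi * 1.9 * 0.61) = 11.0131 m/s


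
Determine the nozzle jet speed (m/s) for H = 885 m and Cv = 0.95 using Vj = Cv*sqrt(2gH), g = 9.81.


Vj = 0.95 * sqrt(2*9.81*885) = 125.1828 m/s


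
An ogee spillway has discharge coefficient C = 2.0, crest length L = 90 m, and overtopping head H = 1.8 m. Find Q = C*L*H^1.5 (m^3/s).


Q = 2.0 * 90 * 1.8^1.5 = 434.6916 m^3/s


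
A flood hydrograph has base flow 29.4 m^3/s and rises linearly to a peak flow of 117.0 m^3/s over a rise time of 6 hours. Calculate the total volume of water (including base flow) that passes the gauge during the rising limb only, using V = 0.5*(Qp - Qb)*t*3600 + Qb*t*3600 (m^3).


V = 0.5*(117.0 - 29.4)*6*3600 + 29.4*6*3600 = 1.5811e+06 m^3


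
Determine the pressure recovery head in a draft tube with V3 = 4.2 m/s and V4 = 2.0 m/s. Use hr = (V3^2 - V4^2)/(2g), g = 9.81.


hr = (4.2^2 - 2.0^2) / (2*9.81) = 0.6952 m


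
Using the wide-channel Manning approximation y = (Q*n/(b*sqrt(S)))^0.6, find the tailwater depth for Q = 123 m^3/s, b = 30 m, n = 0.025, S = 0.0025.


y = (123 * 0.025 / (30 * 0.0025^0.5))^0.6 = 1.5383 m


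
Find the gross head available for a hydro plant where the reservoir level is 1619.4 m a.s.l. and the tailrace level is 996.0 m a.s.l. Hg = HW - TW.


Hg = 1619.4 - 996.0 = 623.4000 m


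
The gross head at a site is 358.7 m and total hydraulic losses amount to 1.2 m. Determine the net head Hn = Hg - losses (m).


Hn = 358.7 - 1.2 = 357.5000 m


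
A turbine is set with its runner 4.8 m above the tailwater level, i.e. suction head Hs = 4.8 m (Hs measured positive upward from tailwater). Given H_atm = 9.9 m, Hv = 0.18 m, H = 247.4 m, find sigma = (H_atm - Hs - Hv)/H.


sigma = (9.9 - 4.8 - 0.18) / 247.4 = 0.0199


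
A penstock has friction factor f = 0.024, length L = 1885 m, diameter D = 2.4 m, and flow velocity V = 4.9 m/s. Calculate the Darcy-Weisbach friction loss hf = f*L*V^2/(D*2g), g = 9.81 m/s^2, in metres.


hf = 0.024 * 1885 * 4.9^2 / (2.4 * 2 * 9.81) = 23.0677 m


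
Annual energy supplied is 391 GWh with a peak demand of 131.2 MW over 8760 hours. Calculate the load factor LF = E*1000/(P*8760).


LF = 391 * 1000 / (131.2 * 8760) = 0.3402


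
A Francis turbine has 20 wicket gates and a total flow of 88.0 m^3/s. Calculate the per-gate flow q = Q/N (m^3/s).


q = 88.0 / 20 = 4.4000 m^3/s


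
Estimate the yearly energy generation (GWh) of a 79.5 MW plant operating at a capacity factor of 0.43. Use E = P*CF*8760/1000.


E = 79.5 * 0.43 * 8760 / 1000 = 299.4606 GWh


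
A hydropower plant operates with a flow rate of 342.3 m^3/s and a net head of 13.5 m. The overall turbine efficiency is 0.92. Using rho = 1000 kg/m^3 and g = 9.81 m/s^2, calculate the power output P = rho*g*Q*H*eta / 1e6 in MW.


P = 1000 * 9.81 * 342.3 * 13.5 * 0.92 / 1e6 = 41.7059 MW


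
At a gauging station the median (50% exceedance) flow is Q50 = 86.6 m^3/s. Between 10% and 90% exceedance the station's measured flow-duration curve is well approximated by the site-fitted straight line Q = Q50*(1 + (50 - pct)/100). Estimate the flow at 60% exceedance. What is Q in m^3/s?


Q = 86.6 * (1 + (50 - 60)/100) = 77.9400 m^3/s


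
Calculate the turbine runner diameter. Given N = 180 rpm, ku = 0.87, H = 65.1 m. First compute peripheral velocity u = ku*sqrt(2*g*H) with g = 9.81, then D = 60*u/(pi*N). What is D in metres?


u = 0.87 * sqrt(2*9.81*65.1) = 31.0928 m/s
D = 60 * 31.0928 / (pi * 180) = 3.2990 m


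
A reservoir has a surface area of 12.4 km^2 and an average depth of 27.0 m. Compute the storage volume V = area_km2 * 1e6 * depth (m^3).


V = 12.4 * 1e6 * 27.0 = 3.3480e+08 m^3


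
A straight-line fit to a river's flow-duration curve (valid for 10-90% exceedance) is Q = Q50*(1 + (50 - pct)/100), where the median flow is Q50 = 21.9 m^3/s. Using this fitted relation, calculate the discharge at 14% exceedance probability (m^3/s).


Q = 21.9 * (1 + (50 - 14)/100) = 29.7840 m^3/s


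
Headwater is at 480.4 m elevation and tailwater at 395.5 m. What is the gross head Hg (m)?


Hg = 480.4 - 395.5 = 84.9000 m
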